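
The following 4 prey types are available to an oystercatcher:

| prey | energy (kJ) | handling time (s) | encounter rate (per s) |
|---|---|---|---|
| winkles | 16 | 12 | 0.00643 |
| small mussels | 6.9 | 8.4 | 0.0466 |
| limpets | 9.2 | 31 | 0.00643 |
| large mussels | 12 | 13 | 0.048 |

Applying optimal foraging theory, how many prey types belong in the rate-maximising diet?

E/h in descending order: winkles 1.33, large mussels 0.923, small mussels 0.821, limpets 0.297 kJ/s. The optimal diet is the largest prefix of this list for which every included type satisfies E_i/h_i > R on the types above it.
Rate on top 1: 0.09551. large mussels: 0.923 > 0.09551 → include.
Rate on top 2: 0.3991. small mussels: 0.821 > 0.3991 → include.
Rate on top 3: 0.4781. limpets: 0.297 < 0.4781 → exclude; stop.
Optimal diet: winkles, large mussels, small mussels — 3 of 4 types.

3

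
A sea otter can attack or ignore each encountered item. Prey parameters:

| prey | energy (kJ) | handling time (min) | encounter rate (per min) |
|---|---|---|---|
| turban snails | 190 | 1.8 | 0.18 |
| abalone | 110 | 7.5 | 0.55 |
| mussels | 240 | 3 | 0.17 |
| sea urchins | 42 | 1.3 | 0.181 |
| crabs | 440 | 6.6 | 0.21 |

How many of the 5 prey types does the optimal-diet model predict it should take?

3

Rank by E/h (kJ/min): turban snails 106, mussels 80, crabs 66.7, sea urchins 32.3, abalone 14.7. Include each in turn until the next type's E/h falls below the running intake rate.
Rate on top 1: 25.83. mussels: 80 > 25.83 → include.
Rate on top 2: 40.89. crabs: 66.7 > 40.89 → include.
Rate on top 3: 51.99. sea urchins: 32.3 < 51.99 → exclude; stop.
Optimal diet: turban snails, mussels, crabs — 3 of 5 types.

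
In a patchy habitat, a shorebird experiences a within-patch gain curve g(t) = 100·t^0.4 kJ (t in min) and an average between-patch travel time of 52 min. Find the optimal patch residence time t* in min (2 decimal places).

Optimal t* satisfies g'(t*) = g(t*)/(T + t*).
g'(t) = 0.4·100·t^-0.6. Setting 0.4·100·t^-0.6 = 100·t^0.4/(52+t) gives 0.4(52+t) = t, so 0.60·t = 0.4×52.
t* = 0.4×52/0.60 = 34.67 min.

34.67 min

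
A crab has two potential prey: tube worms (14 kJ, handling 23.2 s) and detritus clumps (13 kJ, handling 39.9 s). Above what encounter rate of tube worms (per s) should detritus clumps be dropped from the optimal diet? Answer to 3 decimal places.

0.051 per s

At the threshold, the rate on tube worms alone equals the profitability of detritus clumps: λ·14/(1 + λ·23.2) = 13/39.9 = 0.3258.
Rearranging, λ(14 − 0.3258×23.2) = 0.3258, so λ = 0.3258/6.441 = 0.05058 per s.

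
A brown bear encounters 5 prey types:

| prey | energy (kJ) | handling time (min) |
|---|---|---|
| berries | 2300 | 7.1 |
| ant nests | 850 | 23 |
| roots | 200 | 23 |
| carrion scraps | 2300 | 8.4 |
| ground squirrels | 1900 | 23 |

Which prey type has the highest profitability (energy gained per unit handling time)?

Profitability E/h (kJ/min): berries = 2300/7.1 = 324, ant nests = 850/23 = 37, roots = 200/23 = 8.7, carrion scraps = 2300/8.4 = 274, ground squirrels = 1900/23 = 82.6.
Ranked: berries > carrion scraps > ground squirrels > ant nests > roots.

berries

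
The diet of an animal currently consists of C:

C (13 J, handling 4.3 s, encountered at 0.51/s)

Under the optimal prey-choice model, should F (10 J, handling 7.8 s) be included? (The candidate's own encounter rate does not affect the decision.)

Intake rate on the current diet: R = (0.51×13) / (1 + 0.51×4.3) = 6.63/3.193 = 2.076 J/s.
F: E/h = 10/7.8 = 1.282 J/s.
Since 1.282 < R, time spent handling F is better spent searching.

No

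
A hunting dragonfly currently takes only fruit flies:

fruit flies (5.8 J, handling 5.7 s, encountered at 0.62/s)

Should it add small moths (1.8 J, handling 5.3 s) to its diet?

Current rate: (0.62×5.8)/(1 + 0.62×5.7) = 0.7931 J/s.
small moths: E/h = 1.8/5.3 = 0.3396 J/s.
0.3396 < 0.7931, so adding small moths would lower the average — exclude it.

No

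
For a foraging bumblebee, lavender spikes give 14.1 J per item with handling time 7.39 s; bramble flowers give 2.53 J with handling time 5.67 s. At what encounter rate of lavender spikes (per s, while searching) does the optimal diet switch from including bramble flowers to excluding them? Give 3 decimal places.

The zero-one rule: include bramble flowers iff E₂/h₂ > λE₁/(1+λh₁). Equality gives the switch point.
λE₁h₂ = E₂ + λE₂h₁ ⇒ λ = E₂/(E₁h₂ − E₂h₁) = 2.53/(79.95 − 18.7) = 0.04131 per s.

0.041 per s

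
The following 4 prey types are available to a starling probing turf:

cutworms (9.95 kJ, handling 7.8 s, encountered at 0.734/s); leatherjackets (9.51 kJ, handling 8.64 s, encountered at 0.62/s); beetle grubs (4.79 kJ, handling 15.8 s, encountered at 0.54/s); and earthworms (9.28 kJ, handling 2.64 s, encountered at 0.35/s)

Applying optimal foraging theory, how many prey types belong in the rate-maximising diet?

Rank by E/h (kJ/s): earthworms 3.52, cutworms 1.28, leatherjackets 1.1, beetle grubs 0.303. Include each in turn until the next type's E/h falls below the running intake rate.
Rate on top 1: 1.688. cutworms: 1.28 < 1.688 → exclude; stop.
Optimal diet: earthworms — 1 of 4 types.

1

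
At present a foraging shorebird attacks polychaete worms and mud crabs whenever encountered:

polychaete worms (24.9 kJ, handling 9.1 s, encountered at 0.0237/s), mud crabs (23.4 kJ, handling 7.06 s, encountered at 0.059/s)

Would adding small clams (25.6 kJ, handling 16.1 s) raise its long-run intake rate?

On polychaete worms and mud crabs alone, R = ΣλE/(1+Σλh) = 1.971/1.632 = 1.207 kJ/s.
Profitability of small clams: 25.6/16.1 = 1.59 kJ/s.
Since 1.59 > R, including small clams increases the long-run rate.

Yes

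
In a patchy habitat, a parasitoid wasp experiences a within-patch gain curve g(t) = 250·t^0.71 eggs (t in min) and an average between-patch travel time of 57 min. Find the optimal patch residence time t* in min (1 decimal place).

By the marginal value theorem, leave when the instantaneous gain rate g'(t) equals the habitat-wide average g(t)/(T + t).
g'(t) = 0.71·250·t^-0.29. Setting 0.71·250·t^-0.29 = 250·t^0.71/(57+t) gives 0.71(57+t) = t, so 0.29·t = 0.71×57.
t* = 0.71×57/0.29 = 139.6 min.

139.6 min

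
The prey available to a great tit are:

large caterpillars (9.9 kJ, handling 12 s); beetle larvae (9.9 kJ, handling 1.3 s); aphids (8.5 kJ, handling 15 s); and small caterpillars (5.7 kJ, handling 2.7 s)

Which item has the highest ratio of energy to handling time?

beetle larvae

In descending order of E/h:
beetle larvae: 9.9/1.3 = 7.62 kJ/s
small caterpillars: 5.7/2.7 = 2.11 kJ/s
large caterpillars: 9.9/12 = 0.825 kJ/s
aphids: 8.5/15 = 0.567 kJ/s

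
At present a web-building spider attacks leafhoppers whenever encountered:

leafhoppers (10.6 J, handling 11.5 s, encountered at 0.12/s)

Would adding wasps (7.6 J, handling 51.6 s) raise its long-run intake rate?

On leafhoppers alone, R = ΣλE/(1+Σλh) = 1.272/2.38 = 0.5345 J/s.
wasps: E/h = 7.6/51.6 = 0.1473 J/s.
Since 0.1473 < R, time spent handling wasps is better spent searching.

No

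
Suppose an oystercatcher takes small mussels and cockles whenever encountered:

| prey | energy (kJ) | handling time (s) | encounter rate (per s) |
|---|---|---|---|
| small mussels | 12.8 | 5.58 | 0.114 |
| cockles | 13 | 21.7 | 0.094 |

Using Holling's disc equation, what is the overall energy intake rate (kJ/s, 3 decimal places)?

Energy encountered per unit search time: 0.114×12.8 + 0.094×13 = 2.681 kJ/s.
Handling time per unit search time: 0.114×5.58 + 0.094×21.7 = 2.676.
Rate = 2.681/(1 + 2.676) = 0.7294 kJ/s.

0.729 kJ/s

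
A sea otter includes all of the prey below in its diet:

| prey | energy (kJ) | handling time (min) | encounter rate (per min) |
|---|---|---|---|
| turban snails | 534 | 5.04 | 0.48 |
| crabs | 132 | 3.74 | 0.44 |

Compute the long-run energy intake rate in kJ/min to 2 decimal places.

R = (0.48×534 + 0.44×132) / (1 + 0.48×5.04 + 0.44×3.74) = 314.4/5.065 = 62.08 kJ/min.

62.08 kJ/min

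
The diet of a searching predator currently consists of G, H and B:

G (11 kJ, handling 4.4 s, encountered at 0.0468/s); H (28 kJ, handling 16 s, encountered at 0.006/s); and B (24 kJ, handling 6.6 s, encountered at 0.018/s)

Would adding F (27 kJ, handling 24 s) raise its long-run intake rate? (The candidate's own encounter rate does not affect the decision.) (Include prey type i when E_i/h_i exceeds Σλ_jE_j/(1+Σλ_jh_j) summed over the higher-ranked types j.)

On G, H and B alone, R = ΣλE/(1+Σλh) = 1.115/1.421 = 0.7847 kJ/s.
Profitability of F: 27/24 = 1.125 kJ/s.
Since 1.125 > R, including F increases the long-run rate.

Yes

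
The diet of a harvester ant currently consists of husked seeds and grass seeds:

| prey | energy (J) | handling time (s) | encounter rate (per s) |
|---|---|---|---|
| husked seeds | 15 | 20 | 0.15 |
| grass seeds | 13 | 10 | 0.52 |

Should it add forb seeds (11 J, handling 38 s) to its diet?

On husked seeds and grass seeds alone, R = ΣλE/(1+Σλh) = 9.01/9.2 = 0.9793 J/s.
forb seeds: E/h = 11/38 = 0.2895 J/s.
Since 0.2895 < R, time spent handling forb seeds is better spent searching.

No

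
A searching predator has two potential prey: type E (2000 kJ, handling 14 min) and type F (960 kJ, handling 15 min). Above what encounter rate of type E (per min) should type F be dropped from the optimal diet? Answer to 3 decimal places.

The zero-one rule: include type F iff E₂/h₂ > λE₁/(1+λh₁). Equality gives the switch point.
λE₁h₂ = E₂ + λE₂h₁ ⇒ λ = E₂/(E₁h₂ − E₂h₁) = 960/(3e+04 − 1.344e+04) = 0.05797 per min.

0.058 per min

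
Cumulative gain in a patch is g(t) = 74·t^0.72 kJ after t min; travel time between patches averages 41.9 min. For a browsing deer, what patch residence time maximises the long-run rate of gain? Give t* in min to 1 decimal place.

Maximise g(t)/(T+t): set derivative to zero → g'(t)(T+t) = g(t).
g'(t) = 0.72·74·t^-0.28. Setting 0.72·74·t^-0.28 = 74·t^0.72/(41.9+t) gives 0.72(41.9+t) = t, so 0.28·t = 0.72×41.9.
t* = 0.72×41.9/0.28 = 107.7 min.

107.7 min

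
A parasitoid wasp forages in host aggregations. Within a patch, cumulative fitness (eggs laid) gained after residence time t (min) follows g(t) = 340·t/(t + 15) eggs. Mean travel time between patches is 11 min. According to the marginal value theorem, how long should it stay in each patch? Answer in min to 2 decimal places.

By the marginal value theorem, leave when the instantaneous gain rate g'(t) equals the habitat-wide average g(t)/(T + t).
g'(t) = 340·15/(t + 15)². Setting 340·15/(t+15)² = 340t/[(t+15)(11+t)] gives 15(11+t) = t(t+15), so t² = 15×11 = 165.
t* = √165 = 12.85 min.

12.85 min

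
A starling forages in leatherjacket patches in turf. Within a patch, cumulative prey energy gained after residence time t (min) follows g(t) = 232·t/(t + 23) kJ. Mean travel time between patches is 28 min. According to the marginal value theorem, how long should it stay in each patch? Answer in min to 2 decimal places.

25.38 min

By the marginal value theorem, leave when the instantaneous gain rate g'(t) equals the habitat-wide average g(t)/(T + t).
g'(t) = 232·23/(t + 23)². Setting 232·23/(t+23)² = 232t/[(t+23)(28+t)] gives 23(28+t) = t(t+23), so t² = 23×28 = 644.
t* = √644 = 25.38 min.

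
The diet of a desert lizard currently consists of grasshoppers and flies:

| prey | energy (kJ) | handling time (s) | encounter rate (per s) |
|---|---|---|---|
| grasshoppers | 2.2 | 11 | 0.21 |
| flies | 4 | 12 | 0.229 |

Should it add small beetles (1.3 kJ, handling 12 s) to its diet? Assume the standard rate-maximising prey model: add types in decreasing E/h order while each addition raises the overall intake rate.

Intake rate on the current diet: R = (0.21×2.2 + 0.229×4) / (1 + 0.21×11 + 0.229×12) = 1.378/6.058 = 0.2275 kJ/s.
Profitability of small beetles: 1.3/12 = 0.1083 kJ/s.
0.1083 < 0.2275, so adding small beetles would lower the average — exclude it.

No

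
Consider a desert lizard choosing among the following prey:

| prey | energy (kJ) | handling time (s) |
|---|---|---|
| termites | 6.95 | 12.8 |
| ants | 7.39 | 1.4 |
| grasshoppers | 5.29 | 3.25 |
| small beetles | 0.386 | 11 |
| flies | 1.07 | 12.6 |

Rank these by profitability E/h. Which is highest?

ants

In descending order of E/h:
ants: 7.39/1.4 = 5.28 kJ/s
grasshoppers: 5.29/3.25 = 1.63 kJ/s
termites: 6.95/12.8 = 0.543 kJ/s
flies: 1.07/12.6 = 0.0849 kJ/s
small beetles: 0.386/11 = 0.0351 kJ/s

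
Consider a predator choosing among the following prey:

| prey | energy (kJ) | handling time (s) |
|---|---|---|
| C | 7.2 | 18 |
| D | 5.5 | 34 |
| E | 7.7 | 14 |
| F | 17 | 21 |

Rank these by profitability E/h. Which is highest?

Profitability E/h (kJ/s): C = 7.2/18 = 0.4, D = 5.5/34 = 0.162, E = 7.7/14 = 0.55, F = 17/21 = 0.81.
Ranked: F > E > C > D.

F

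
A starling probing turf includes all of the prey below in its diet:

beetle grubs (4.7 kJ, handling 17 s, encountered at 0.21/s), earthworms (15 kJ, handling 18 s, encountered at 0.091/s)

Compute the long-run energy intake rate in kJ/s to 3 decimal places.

0.379 kJ/s

Energy encountered per unit search time: 0.21×4.7 + 0.091×15 = 2.352 kJ/s.
Handling time per unit search time: 0.21×17 + 0.091×18 = 5.208.
Rate = 2.352/(1 + 5.208) = 0.3789 kJ/s.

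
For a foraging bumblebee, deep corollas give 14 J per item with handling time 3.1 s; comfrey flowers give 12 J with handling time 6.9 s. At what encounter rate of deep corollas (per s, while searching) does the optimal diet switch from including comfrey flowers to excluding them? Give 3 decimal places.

0.202 per s

Drop comfrey flowers once their profitability E₂/h₂ falls below the rate achievable on deep corollas alone: E₂/h₂ = λE₁/(1 + λh₁).
Solve for λ: λE₁h₂ = E₂(1 + λh₁) → λ(E₁h₂ − E₂h₁) = E₂ → λ = E₂/(E₁h₂ − E₂h₁).
λ = 12/(14×6.9 − 12×3.1) = 12/59.4 = 0.202 per s.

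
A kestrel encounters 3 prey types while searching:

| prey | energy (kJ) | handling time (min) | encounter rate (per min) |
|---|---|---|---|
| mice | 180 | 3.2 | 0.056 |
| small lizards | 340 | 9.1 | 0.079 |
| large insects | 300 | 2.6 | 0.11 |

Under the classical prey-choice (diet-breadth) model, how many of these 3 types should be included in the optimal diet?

Rank by E/h (kJ/min): large insects 115, mice 56.2, small lizards 37.4. Include each in turn until the next type's E/h falls below the running intake rate.
Rate on top 1: 25.66. mice: 56.2 > 25.66 → include.
Rate on top 2: 29.4. small lizards: 37.4 > 29.4 → include.
Optimal diet: large insects, mice, small lizards — 3 of 3 types.

3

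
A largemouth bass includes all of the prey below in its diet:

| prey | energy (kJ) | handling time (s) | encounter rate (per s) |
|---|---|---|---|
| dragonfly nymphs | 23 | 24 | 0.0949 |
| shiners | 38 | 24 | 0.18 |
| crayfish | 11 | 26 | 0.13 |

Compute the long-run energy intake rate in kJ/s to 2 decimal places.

R = (0.0949×23 + 0.18×38 + 0.13×11) / (1 + 0.0949×24 + 0.18×24 + 0.13×26) = 10.45/10.98 = 0.9522 kJ/s.

0.95 kJ/s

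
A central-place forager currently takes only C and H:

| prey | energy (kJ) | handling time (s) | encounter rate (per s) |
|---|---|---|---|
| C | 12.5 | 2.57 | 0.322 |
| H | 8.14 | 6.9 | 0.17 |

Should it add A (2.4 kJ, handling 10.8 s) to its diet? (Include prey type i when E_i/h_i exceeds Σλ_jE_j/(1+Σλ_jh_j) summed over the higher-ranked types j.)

No

On C and H alone, R = ΣλE/(1+Σλh) = 5.409/3.001 = 1.803 kJ/s.
A: E/h = 2.4/10.8 = 0.2222 kJ/s.
0.2222 < 1.803, so adding A would lower the average — exclude it.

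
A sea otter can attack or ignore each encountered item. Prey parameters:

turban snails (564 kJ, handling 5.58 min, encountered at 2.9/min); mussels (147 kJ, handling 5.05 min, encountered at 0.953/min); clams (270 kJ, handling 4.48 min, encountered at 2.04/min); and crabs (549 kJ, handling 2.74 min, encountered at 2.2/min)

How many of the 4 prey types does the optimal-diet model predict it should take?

E/h in descending order: crabs 200, turban snails 101, clams 60.3, mussels 29.1 kJ/min. The optimal diet is the largest prefix of this list for which every included type satisfies E_i/h_i > R on the types above it.
Rate on top 1: 171.9. turban snails: 101 < 171.9 → exclude; stop.
Optimal diet: crabs — 1 of 4 types.

1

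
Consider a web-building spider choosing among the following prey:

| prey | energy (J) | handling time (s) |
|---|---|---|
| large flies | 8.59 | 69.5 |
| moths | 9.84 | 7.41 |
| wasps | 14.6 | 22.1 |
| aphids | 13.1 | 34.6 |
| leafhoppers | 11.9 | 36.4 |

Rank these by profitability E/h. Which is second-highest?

wasps

Profitability E/h (J/s): large flies = 8.59/69.5 = 0.124, moths = 9.84/7.41 = 1.33, wasps = 14.6/22.1 = 0.661, aphids = 13.1/34.6 = 0.379, leafhoppers = 11.9/36.4 = 0.327.
Ranked: moths > wasps > aphids > leafhoppers > large flies.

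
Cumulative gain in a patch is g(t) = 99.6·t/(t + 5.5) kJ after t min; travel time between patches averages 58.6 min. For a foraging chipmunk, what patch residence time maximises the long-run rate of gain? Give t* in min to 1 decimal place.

18.0 min

By the marginal value theorem, leave when the instantaneous gain rate g'(t) equals the habitat-wide average g(t)/(T + t).
g'(t) = 99.6·5.5/(t + 5.5)². Setting 99.6·5.5/(t+5.5)² = 99.6t/[(t+5.5)(58.6+t)] gives 5.5(58.6+t) = t(t+5.5), so t² = 5.5×58.6 = 322.3.
t* = √322.3 = 17.95 min.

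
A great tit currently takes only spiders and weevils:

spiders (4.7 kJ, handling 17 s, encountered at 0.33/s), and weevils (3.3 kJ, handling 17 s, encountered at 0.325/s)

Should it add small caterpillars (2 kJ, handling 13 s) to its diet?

Current rate: (0.33×4.7 + 0.325×3.3)/(1 + 0.33×17 + 0.325×17) = 0.2162 kJ/s.
Profitability of small caterpillars: 2/13 = 0.1538 kJ/s.
Since 0.1538 < R, time spent handling small caterpillars is better spent searching.

No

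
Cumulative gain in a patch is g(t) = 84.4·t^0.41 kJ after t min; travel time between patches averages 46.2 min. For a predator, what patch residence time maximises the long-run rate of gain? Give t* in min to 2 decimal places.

32.11 min

By the marginal value theorem, leave when the instantaneous gain rate g'(t) equals the habitat-wide average g(t)/(T + t).
g'(t) = 0.41·84.4·t^-0.59. Setting 0.41·84.4·t^-0.59 = 84.4·t^0.41/(46.2+t) gives 0.41(46.2+t) = t, so 0.59·t = 0.41×46.2.
t* = 0.41×46.2/0.59 = 32.11 min.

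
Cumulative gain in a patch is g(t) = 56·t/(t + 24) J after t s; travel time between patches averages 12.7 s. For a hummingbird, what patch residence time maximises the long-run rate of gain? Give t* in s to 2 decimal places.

17.46 s

Optimal t* satisfies g'(t*) = g(t*)/(T + t*).
g'(t) = 56·24/(t + 24)². Setting 56·24/(t+24)² = 56t/[(t+24)(12.7+t)] gives 24(12.7+t) = t(t+24), so t² = 24×12.7 = 304.8.
t* = √304.8 = 17.46 s.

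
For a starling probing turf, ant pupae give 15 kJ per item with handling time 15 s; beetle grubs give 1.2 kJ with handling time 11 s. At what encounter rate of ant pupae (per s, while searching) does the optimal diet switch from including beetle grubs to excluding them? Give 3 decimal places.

At the threshold, the rate on ant pupae alone equals the profitability of beetle grubs: λ·15/(1 + λ·15) = 1.2/11 = 0.1091.
Rearranging, λ(15 − 0.1091×15) = 0.1091, so λ = 0.1091/13.36 = 0.008163 per s.

0.008 per s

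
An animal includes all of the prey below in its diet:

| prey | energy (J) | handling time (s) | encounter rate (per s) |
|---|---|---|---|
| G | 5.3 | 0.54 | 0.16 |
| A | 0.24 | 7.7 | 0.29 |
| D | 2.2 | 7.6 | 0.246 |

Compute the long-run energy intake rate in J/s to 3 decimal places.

0.281 J/s

R = Σλ_iE_i / (1 + Σλ_ih_i)
Numerator: 0.16×5.3 + 0.29×0.24 + 0.246×2.2 = 1.459
Denominator: 1 + 0.16×0.54 + 0.29×7.7 + 0.246×7.6 = 5.189
R = 1.459/5.189 = 0.2811 J/s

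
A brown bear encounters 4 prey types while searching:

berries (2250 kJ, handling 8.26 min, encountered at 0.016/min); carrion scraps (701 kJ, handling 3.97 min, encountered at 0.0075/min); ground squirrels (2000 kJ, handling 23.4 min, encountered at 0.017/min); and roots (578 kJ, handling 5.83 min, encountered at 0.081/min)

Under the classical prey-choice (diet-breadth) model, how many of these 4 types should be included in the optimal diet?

4

Profitabilities (E/h, kJ/min): berries 272, carrion scraps 177, roots 99.1, ground squirrels 85.5. Add prey in this order while the next type's profitability exceeds the intake rate on those already taken.
Rate on top 1: 31.8. carrion scraps: 177 > 31.8 → include.
Rate on top 2: 35.51. roots: 99.1 > 35.51 → include.
Rate on top 3: 53.9. ground squirrels: 85.5 > 53.9 → include.
Optimal diet: berries, carrion scraps, roots, ground squirrels — 4 of 4 types.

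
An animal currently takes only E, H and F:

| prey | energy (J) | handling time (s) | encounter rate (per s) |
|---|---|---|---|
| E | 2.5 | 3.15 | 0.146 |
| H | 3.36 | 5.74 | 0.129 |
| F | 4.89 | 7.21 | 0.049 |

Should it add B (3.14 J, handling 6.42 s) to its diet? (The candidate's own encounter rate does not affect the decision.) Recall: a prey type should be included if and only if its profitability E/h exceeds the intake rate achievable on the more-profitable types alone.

Current rate: (0.146×2.5 + 0.129×3.36 + 0.049×4.89)/(1 + 0.146×3.15 + 0.129×5.74 + 0.049×7.21) = 0.4065 J/s.
Profitability of B: 3.14/6.42 = 0.4891 J/s.
Since 0.4891 > R, including B increases the long-run rate.

Yes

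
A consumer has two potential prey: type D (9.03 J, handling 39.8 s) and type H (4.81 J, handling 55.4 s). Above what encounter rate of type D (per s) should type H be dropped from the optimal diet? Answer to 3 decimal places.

0.016 per s

The zero-one rule: include type H iff E₂/h₂ > λE₁/(1+λh₁). Equality gives the switch point.
λE₁h₂ = E₂ + λE₂h₁ ⇒ λ = E₂/(E₁h₂ − E₂h₁) = 4.81/(500.3 − 191.4) = 0.01558 per s.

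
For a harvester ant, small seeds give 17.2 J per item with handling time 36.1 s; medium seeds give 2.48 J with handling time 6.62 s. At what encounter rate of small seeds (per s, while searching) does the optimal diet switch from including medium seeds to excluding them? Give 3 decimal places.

0.102 per s

At the threshold, the rate on small seeds alone equals the profitability of medium seeds: λ·17.2/(1 + λ·36.1) = 2.48/6.62 = 0.3746.
Rearranging, λ(17.2 − 0.3746×36.1) = 0.3746, so λ = 0.3746/3.676 = 0.1019 per s.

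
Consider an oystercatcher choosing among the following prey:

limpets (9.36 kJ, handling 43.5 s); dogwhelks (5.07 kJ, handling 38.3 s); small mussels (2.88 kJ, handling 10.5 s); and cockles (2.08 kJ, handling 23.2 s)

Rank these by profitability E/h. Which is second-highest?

limpets

In descending order of E/h:
small mussels: 2.88/10.5 = 0.274 kJ/s
limpets: 9.36/43.5 = 0.215 kJ/s
dogwhelks: 5.07/38.3 = 0.132 kJ/s
cockles: 2.08/23.2 = 0.0897 kJ/s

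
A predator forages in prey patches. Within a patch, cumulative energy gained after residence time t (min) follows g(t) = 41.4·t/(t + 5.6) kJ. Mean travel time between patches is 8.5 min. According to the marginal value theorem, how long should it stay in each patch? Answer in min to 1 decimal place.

6.9 min

Maximise g(t)/(T+t): set derivative to zero → g'(t)(T+t) = g(t).
g'(t) = 41.4·5.6/(t + 5.6)². Setting 41.4·5.6/(t+5.6)² = 41.4t/[(t+5.6)(8.5+t)] gives 5.6(8.5+t) = t(t+5.6), so t² = 5.6×8.5 = 47.6.
t* = √47.6 = 6.899 min.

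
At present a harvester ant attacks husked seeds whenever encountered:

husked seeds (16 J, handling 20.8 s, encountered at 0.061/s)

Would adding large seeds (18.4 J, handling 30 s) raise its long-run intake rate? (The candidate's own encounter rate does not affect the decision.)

On husked seeds alone, R = ΣλE/(1+Σλh) = 0.976/2.269 = 0.4302 J/s.
Profitability of large seeds: 18.4/30 = 0.6133 J/s.
0.6133 > 0.4302, so adding large seeds raises the average — include it.

Yes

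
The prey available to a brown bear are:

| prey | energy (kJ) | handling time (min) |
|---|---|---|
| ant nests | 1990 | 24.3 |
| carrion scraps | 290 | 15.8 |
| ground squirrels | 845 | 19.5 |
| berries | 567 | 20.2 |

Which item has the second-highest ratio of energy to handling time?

In descending order of E/h:
ant nests: 1990/24.3 = 81.9 kJ/min
ground squirrels: 845/19.5 = 43.3 kJ/min
berries: 567/20.2 = 28.1 kJ/min
carrion scraps: 290/15.8 = 18.4 kJ/min

ground squirrels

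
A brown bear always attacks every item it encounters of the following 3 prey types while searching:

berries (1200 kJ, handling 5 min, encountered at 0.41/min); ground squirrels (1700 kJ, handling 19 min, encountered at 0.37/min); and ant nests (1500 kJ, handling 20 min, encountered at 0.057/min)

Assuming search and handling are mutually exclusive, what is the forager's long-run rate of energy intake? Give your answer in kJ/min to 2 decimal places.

R = (0.41×1200 + 0.37×1700 + 0.057×1500) / (1 + 0.41×5 + 0.37×19 + 0.057×20) = 1206/11.22 = 107.5 kJ/min.

107.53 kJ/min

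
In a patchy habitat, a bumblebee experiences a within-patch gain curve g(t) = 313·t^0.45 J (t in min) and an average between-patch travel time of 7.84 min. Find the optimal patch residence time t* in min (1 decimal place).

Maximise g(t)/(T+t): set derivative to zero → g'(t)(T+t) = g(t).
g'(t) = 0.45·313·t^-0.55. Setting 0.45·313·t^-0.55 = 313·t^0.45/(7.84+t) gives 0.45(7.84+t) = t, so 0.55·t = 0.45×7.84.
t* = 0.45×7.84/0.55 = 6.415 min.

6.4 min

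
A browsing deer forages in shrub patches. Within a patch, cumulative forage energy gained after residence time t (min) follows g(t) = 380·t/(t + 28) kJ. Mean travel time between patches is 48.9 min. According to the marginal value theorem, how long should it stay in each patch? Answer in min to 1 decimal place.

37.0 min

By the marginal value theorem, leave when the instantaneous gain rate g'(t) equals the habitat-wide average g(t)/(T + t).
g'(t) = 380·28/(t + 28)². Setting 380·28/(t+28)² = 380t/[(t+28)(48.9+t)] gives 28(48.9+t) = t(t+28), so t² = 28×48.9 = 1369.
t* = √1369 = 37 min.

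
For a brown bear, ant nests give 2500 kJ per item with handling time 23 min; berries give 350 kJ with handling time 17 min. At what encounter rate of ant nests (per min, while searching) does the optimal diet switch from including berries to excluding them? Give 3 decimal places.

Drop berries once their profitability E₂/h₂ falls below the rate achievable on ant nests alone: E₂/h₂ = λE₁/(1 + λh₁).
Solve for λ: λE₁h₂ = E₂(1 + λh₁) → λ(E₁h₂ − E₂h₁) = E₂ → λ = E₂/(E₁h₂ − E₂h₁).
λ = 350/(2500×17 − 350×23) = 350/3.445e+04 = 0.01016 per min.

0.010 per min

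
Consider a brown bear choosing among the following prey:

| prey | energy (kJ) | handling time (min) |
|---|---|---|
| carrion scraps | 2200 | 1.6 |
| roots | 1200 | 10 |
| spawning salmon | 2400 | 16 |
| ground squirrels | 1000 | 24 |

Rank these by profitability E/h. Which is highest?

Profitability E/h (kJ/min): carrion scraps = 2200/1.6 = 1.38e+03, roots = 1200/10 = 120, spawning salmon = 2400/16 = 150, ground squirrels = 1000/24 = 41.7.
Ranked: carrion scraps > spawning salmon > roots > ground squirrels.

carrion scraps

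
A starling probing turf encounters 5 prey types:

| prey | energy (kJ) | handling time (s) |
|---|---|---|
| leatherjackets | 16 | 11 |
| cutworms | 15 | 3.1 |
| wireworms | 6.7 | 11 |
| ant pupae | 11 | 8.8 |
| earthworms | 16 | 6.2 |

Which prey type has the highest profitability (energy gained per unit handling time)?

cutworms

In descending order of E/h:
cutworms: 15/3.1 = 4.84 kJ/s
earthworms: 16/6.2 = 2.58 kJ/s
leatherjackets: 16/11 = 1.45 kJ/s
ant pupae: 11/8.8 = 1.25 kJ/s
wireworms: 6.7/11 = 0.609 kJ/s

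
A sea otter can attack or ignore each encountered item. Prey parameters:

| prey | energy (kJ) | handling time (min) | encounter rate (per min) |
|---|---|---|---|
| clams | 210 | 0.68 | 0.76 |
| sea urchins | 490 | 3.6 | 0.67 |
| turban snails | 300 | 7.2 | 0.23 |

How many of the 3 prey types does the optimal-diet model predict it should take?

Profitabilities (E/h, kJ/min): clams 309, sea urchins 136, turban snails 41.7. Add prey in this order while the next type's profitability exceeds the intake rate on those already taken.
Rate on top 1: 105.2. sea urchins: 136 > 105.2 → include.
Rate on top 2: 124.2. turban snails: 41.7 < 124.2 → exclude; stop.
Optimal diet: clams, sea urchins — 2 of 3 types.

2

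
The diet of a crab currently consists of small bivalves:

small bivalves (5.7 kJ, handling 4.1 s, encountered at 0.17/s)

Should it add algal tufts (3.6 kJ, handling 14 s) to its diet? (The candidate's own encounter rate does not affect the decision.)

No

Current rate: (0.17×5.7)/(1 + 0.17×4.1) = 0.571 kJ/s.
Profitability of algal tufts: 3.6/14 = 0.2571 kJ/s.
0.2571 < 0.571, so adding algal tufts would lower the average — exclude it.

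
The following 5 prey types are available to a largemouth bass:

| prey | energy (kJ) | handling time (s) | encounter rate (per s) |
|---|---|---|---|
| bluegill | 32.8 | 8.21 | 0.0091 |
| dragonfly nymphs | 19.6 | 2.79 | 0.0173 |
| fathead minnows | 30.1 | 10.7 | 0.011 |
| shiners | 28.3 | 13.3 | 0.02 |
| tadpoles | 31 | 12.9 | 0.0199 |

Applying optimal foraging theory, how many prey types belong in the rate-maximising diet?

E/h in descending order: dragonfly nymphs 7.03, bluegill 4, fathead minnows 2.81, tadpoles 2.4, shiners 2.13 kJ/s. The optimal diet is the largest prefix of this list for which every included type satisfies E_i/h_i > R on the types above it.
Rate on top 1: 0.3235. bluegill: 4 > 0.3235 → include.
Rate on top 2: 0.5677. fathead minnows: 2.81 > 0.5677 → include.
Rate on top 3: 0.7808. tadpoles: 2.4 > 0.7808 → include.
Rate on top 4: 1.059. shiners: 2.13 > 1.059 → include.
Optimal diet: dragonfly nymphs, bluegill, fathead minnows, tadpoles, shiners — 5 of 5 types.

5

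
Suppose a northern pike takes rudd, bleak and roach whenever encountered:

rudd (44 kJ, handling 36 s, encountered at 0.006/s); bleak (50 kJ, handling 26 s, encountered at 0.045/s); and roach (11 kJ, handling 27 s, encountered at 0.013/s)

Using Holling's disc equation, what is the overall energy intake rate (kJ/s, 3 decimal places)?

0.971 kJ/s

R = Σλ_iE_i / (1 + Σλ_ih_i)
Numerator: 0.006×44 + 0.045×50 + 0.013×11 = 2.657
Denominator: 1 + 0.006×36 + 0.045×26 + 0.013×27 = 2.737
R = 2.657/2.737 = 0.9708 kJ/s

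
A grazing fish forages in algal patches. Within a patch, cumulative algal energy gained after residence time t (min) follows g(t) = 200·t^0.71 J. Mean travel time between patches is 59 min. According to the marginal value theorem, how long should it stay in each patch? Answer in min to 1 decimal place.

144.4 min

Optimal t* satisfies g'(t*) = g(t*)/(T + t*).
g'(t) = 0.71·200·t^-0.29. Setting 0.71·200·t^-0.29 = 200·t^0.71/(59+t) gives 0.71(59+t) = t, so 0.29·t = 0.71×59.
t* = 0.71×59/0.29 = 144.4 min.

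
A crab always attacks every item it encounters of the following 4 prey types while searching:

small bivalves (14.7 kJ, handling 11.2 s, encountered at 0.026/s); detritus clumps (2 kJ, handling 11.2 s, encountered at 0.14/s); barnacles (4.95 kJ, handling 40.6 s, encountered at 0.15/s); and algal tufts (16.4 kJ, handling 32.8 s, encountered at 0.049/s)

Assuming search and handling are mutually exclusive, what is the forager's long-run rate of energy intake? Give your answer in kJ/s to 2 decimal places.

Energy encountered per unit search time: 0.026×14.7 + 0.14×2 + 0.15×4.95 + 0.049×16.4 = 2.208 kJ/s.
Handling time per unit search time: 0.026×11.2 + 0.14×11.2 + 0.15×40.6 + 0.049×32.8 = 9.556.
Rate = 2.208/(1 + 9.556) = 0.2092 kJ/s.

0.21 kJ/s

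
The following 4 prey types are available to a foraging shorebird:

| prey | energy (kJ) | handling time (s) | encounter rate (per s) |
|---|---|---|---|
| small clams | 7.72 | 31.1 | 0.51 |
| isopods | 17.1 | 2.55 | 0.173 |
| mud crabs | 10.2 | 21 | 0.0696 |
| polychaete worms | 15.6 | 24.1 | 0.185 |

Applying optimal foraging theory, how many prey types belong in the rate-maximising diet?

Rank by E/h (kJ/s): isopods 6.71, polychaete worms 0.647, mud crabs 0.486, small clams 0.248. Include each in turn until the next type's E/h falls below the running intake rate.
Rate on top 1: 2.053. polychaete worms: 0.647 < 2.053 → exclude; stop.
Optimal diet: isopods — 1 of 4 types.

1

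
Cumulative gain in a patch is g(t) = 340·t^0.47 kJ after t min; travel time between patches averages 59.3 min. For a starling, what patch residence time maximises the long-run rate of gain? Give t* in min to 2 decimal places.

52.59 min

Maximise g(t)/(T+t): set derivative to zero → g'(t)(T+t) = g(t).
g'(t) = 0.47·340·t^-0.53. Setting 0.47·340·t^-0.53 = 340·t^0.47/(59.3+t) gives 0.47(59.3+t) = t, so 0.53·t = 0.47×59.3.
t* = 0.47×59.3/0.53 = 52.59 min.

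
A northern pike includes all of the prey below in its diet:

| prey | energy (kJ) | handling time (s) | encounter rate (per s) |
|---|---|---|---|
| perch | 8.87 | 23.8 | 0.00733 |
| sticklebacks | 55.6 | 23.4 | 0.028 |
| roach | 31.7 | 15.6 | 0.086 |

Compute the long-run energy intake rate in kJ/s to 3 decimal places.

R = (0.00733×8.87 + 0.028×55.6 + 0.086×31.7) / (1 + 0.00733×23.8 + 0.028×23.4 + 0.086×15.6) = 4.348/3.171 = 1.371 kJ/s.

1.371 kJ/s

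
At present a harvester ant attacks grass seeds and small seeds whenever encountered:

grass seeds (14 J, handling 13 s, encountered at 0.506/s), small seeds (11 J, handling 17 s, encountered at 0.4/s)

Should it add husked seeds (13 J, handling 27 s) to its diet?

No

On grass seeds and small seeds alone, R = ΣλE/(1+Σλh) = 11.48/14.38 = 0.7987 J/s.
Profitability of husked seeds: 13/27 = 0.4815 J/s.
Since 0.4815 < R, time spent handling husked seeds is better spent searching.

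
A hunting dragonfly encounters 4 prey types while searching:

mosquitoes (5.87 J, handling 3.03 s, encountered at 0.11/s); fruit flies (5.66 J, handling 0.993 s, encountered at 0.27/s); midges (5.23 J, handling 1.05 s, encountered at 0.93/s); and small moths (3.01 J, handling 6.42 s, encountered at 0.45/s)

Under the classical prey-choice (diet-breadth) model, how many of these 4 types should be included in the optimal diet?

Profitabilities (E/h, J/s): fruit flies 5.7, midges 4.98, mosquitoes 1.94, small moths 0.469. Add prey in this order while the next type's profitability exceeds the intake rate on those already taken.
Rate on top 1: 1.205. midges: 4.98 > 1.205 → include.
Rate on top 2: 2.848. mosquitoes: 1.94 < 2.848 → exclude; stop.
Optimal diet: fruit flies, midges — 2 of 4 types.

2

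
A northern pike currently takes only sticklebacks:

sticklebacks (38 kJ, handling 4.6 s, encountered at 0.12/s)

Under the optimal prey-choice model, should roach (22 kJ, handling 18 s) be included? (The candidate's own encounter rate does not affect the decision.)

No

On sticklebacks alone, R = ΣλE/(1+Σλh) = 4.56/1.552 = 2.938 kJ/s.
Profitability of roach: 22/18 = 1.222 kJ/s.
1.222 < 2.938, so adding roach would lower the average — exclude it.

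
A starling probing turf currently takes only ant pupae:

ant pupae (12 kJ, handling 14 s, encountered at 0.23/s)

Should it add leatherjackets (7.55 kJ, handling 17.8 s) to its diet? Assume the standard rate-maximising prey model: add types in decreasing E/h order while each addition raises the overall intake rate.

Intake rate on the current diet: R = (0.23×12) / (1 + 0.23×14) = 2.76/4.22 = 0.654 kJ/s.
Profitability of leatherjackets: 7.55/17.8 = 0.4242 kJ/s.
0.4242 < 0.654, so adding leatherjackets would lower the average — exclude it.

No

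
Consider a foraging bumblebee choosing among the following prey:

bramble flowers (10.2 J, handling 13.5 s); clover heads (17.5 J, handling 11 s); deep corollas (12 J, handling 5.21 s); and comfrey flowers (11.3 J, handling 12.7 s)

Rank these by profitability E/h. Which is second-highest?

clover heads

Profitability E/h (J/s): bramble flowers = 10.2/13.5 = 0.756, clover heads = 17.5/11 = 1.59, deep corollas = 12/5.21 = 2.3, comfrey flowers = 11.3/12.7 = 0.89.
Ranked: deep corollas > clover heads > comfrey flowers > bramble flowers.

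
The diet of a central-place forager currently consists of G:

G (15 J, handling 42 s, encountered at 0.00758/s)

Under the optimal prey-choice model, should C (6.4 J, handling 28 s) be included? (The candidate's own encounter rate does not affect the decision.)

Yes

On G alone, R = ΣλE/(1+Σλh) = 0.1137/1.318 = 0.08624 J/s.
Profitability of C: 6.4/28 = 0.2286 J/s.
Since 0.2286 > R, including C increases the long-run rate.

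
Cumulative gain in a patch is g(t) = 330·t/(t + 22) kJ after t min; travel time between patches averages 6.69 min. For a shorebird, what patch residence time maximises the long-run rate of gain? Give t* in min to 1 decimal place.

Optimal t* satisfies g'(t*) = g(t*)/(T + t*).
g'(t) = 330·22/(t + 22)². Setting 330·22/(t+22)² = 330t/[(t+22)(6.69+t)] gives 22(6.69+t) = t(t+22), so t² = 22×6.69 = 147.2.
t* = √147.2 = 12.13 min.

12.1 min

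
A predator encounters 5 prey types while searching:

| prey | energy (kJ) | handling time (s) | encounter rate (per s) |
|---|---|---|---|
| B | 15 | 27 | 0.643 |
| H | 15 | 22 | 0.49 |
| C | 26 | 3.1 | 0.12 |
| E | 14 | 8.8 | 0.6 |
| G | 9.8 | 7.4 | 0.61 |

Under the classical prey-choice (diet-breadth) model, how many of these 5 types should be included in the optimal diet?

1

E/h in descending order: C 8.39, E 1.59, G 1.32, H 0.682, B 0.556 kJ/s. The optimal diet is the largest prefix of this list for which every included type satisfies E_i/h_i > R on the types above it.
Rate on top 1: 2.274. E: 1.59 < 2.274 → exclude; stop.
Optimal diet: C — 1 of 5 types.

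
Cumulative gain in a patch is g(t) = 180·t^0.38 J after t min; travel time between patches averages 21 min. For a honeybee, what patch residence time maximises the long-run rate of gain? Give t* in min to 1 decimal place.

Maximise g(t)/(T+t): set derivative to zero → g'(t)(T+t) = g(t).
g'(t) = 0.38·180·t^-0.62. Setting 0.38·180·t^-0.62 = 180·t^0.38/(21+t) gives 0.38(21+t) = t, so 0.62·t = 0.38×21.
t* = 0.38×21/0.62 = 12.87 min.

12.9 min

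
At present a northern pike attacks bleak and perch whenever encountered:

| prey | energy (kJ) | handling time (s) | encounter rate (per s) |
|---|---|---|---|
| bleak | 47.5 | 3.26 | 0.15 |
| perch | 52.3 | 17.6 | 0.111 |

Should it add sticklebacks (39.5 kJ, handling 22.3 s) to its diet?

No

On bleak and perch alone, R = ΣλE/(1+Σλh) = 12.93/3.443 = 3.756 kJ/s.
sticklebacks: E/h = 39.5/22.3 = 1.771 kJ/s.
1.771 < 3.756, so adding sticklebacks would lower the average — exclude it.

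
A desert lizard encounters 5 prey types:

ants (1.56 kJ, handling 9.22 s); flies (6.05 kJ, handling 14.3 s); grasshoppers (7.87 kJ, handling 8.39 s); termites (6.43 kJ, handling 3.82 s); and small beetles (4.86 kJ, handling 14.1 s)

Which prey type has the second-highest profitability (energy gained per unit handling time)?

grasshoppers

Profitability E/h (kJ/s): ants = 1.56/9.22 = 0.169, flies = 6.05/14.3 = 0.423, grasshoppers = 7.87/8.39 = 0.938, termites = 6.43/3.82 = 1.68, small beetles = 4.86/14.1 = 0.345.
Ranked: termites > grasshoppers > flies > small beetles > ants.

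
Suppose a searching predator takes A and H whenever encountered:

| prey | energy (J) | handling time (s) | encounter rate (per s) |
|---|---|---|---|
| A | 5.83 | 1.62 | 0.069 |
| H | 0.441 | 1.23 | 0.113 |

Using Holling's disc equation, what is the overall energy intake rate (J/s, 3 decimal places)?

R = Σλ_iE_i / (1 + Σλ_ih_i)
Numerator: 0.069×5.83 + 0.113×0.441 = 0.4521
Denominator: 1 + 0.069×1.62 + 0.113×1.23 = 1.251
R = 0.4521/1.251 = 0.3615 J/s

0.361 J/s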